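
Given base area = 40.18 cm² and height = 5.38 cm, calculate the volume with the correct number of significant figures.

volume = 40.18 cm² × 5.38 cm = 216.1684 cm³.
40.18 has 4 significant figures; 5.38 has 3.
Division/multiplication keeps the fewest: 3 significant figures.
Rounded: 216 cm³.

216 cm³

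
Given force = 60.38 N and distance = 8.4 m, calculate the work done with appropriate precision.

work done = 60.38 N × 8.4 m = 507.192 J.
60.38 has 4 significant figures; 8.4 has 2.
Division/multiplication keeps the fewest: 2 significant figures.
Rounded: 5.1 × 10^2 J.

5.1 × 10^2 J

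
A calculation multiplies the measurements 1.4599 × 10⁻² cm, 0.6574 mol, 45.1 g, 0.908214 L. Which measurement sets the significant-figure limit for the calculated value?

1.4599 × 10⁻² cm → 5 s.f.; 0.6574 mol → 4 s.f.; 45.1 g → 3 s.f.; 0.908214 L → 6 s.f.
The fewest is 3 significant figures, from 45.1 g.

45.1 g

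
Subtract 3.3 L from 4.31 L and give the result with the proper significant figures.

1.0 L

4.31 L − 3.3 L = 1.01 L.
Addition/subtraction keeps the fewest decimal places: 4.31 → 2 decimal places, 3.3 → 1 decimal place; limit is 1.
Rounded to 1 decimal place: 1.0 L.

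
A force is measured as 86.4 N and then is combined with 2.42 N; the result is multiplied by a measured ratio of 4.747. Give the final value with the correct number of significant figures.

86.4 N + 2.42 N = 88.82 N; the sum is limited to 1 decimal place (3 s.f.).
Carrying full precision, 88.82 × 4.747 = 421.62854 N; 4.747 has 4 s.f., so the result keeps min(3, 4) = 3 s.f.
Rounded to 3 significant figures: 422 N.

422 N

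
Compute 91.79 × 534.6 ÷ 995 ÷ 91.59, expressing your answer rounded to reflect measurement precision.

0.538

91.79 × 534.6 ÷ 995 ÷ 91.59 = 0.538459674725…
Multiplication/division keeps the fewest significant figures: 91.79 → 4 s.f., 534.6 → 4 s.f., 995 → 3 s.f., 91.59 → 4 s.f.; limit is 3.
Rounded to 3 significant figures: 0.538.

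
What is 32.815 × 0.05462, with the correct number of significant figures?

1.792

32.815 × 0.05462 = 1.7923553
Multiplication/division keeps the fewest significant figures: 32.815 → 5 s.f., 0.05462 → 4 s.f.; limit is 4.
Rounded to 4 significant figures: 1.792.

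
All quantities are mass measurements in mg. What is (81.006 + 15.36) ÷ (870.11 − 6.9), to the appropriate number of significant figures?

81.006 + 15.36 = 96.366, limited to 2 d.p. → 4 s.f.; 870.11 − 6.9 = 863.21, limited to 1 d.p. → 4 s.f.
Carrying full precision, 96.366 ÷ 863.21 = 0.111636797535…; keep min(4, 4) = 4 s.f.
Rounded to 4 significant figures: 0.1116.

0.1116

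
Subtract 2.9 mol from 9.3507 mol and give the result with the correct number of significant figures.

9.3507 mol − 2.9 mol = 6.4507 mol.
Addition/subtraction keeps the fewest decimal places: 9.3507 → 4 decimal places, 2.9 → 1 decimal place; limit is 1.
Rounded to 1 decimal place: 6.5 mol.

6.5 mol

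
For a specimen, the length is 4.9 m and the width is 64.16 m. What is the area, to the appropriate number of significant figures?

3.1 × 10^2 m²

area = 4.9 m × 64.16 m = 314.384 m².
4.9 has 2 significant figures; 64.16 has 4.
Division/multiplication keeps the fewest: 2 significant figures.
Rounded: 3.1 × 10^2 m².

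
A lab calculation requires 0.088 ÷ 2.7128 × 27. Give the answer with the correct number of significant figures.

0.88

0.088 ÷ 2.7128 × 27 = 0.875847832498…
Multiplication/division keeps the fewest significant figures: 0.088 → 2 s.f., 2.7128 → 5 s.f., 27 → 2 s.f.; limit is 2.
Rounded to 2 significant figures: 0.88.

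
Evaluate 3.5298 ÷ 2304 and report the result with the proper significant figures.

0.001532

3.5298 ÷ 2304 = 0.00153203125
Multiplication/division keeps the fewest significant figures: 3.5298 → 5 s.f., 2304 → 4 s.f.; limit is 4.
Rounded to 4 significant figures: 0.001532.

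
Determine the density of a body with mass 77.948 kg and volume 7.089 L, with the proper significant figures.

density = 77.948 kg ÷ 7.089 L = 10.9956270278… kg/L.
77.948 has 5 significant figures; 7.089 has 4.
Division/multiplication keeps the fewest: 4 significant figures.
Rounded: 11.00 kg/L.

11.00 kg/L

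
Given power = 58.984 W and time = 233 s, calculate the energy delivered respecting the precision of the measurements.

1.37 × 10^4 J

energy delivered = 58.984 W × 233 s = 13743.272 J.
58.984 has 5 significant figures; 233 has 3.
Division/multiplication keeps the fewest: 3 significant figures.
Rounded: 1.37 × 10^4 J.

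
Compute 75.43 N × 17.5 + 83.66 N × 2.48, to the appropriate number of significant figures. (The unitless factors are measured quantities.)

1.53 × 10³ N

75.43 × 17.5 = 1320.025 → 1.32 × 10³ N (3 s.f., last digit at the 10^1 place).
83.66 × 2.48 = 207.4768 → 207 N (3 s.f., last digit at the 10^0 place).
Sum: 1527.5018 N; keep the coarser place, 10^1.
Result: 1.53 × 10³ N.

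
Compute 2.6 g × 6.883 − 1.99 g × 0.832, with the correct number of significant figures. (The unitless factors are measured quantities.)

2.6 × 6.883 = 17.8958 → 18 g (2 s.f., last digit at the 10^0 place).
1.99 × 0.832 = 1.65568 → 1.66 g (3 s.f., last digit at the 10^-2 place).
Difference: 16.24012 g; keep the coarser place, 10^0.
Result: 16 g.

16 g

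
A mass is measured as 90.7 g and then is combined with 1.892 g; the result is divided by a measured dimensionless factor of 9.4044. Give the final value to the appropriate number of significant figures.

9.85 g

90.7 g + 1.892 g = 92.592 g; the sum is limited to 1 decimal place (3 s.f.).
Carrying full precision, 92.592 ÷ 9.4044 = 9.84560418527… g; 9.4044 has 5 s.f., so the result keeps min(3, 5) = 3 s.f.
Rounded to 3 significant figures: 9.85 g.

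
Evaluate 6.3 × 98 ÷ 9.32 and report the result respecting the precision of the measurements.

6.3 × 98 ÷ 9.32 = 66.2446351931…
Multiplication/division keeps the fewest significant figures: 6.3 → 2 s.f., 98 → 2 s.f., 9.32 → 3 s.f.; limit is 2.
Rounded to 2 significant figures: 66.

66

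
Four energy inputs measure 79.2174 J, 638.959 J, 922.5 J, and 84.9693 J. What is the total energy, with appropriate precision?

79.2174 J + 638.959 J + 922.5 J + 84.9693 J = 1725.6457 J.
Addition/subtraction keeps the fewest decimal places: 79.2174 → 4 decimal places, 638.959 → 3 decimal places, 922.5 → 1 decimal place, 84.9693 → 4 decimal places; limit is 1.
Rounded to 1 decimal place: 1725.6 J.

1725.6 J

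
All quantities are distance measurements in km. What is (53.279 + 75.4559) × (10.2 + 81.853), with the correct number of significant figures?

1.19 × 10⁴ km²

53.279 + 75.4559 = 128.7349, limited to 3 d.p. → 6 s.f.; 10.2 + 81.853 = 92.053, limited to 1 d.p. → 3 s.f.
Carrying full precision, 128.7349 × 92.053 = 11850.4337497; keep min(6, 3) = 3 s.f.
Rounded to 3 significant figures: 1.19 × 10⁴ km².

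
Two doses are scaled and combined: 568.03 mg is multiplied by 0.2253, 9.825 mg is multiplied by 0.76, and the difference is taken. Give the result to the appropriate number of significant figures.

120.5 mg

568.03 × 0.2253 = 127.977159 → 128.0 mg (4 s.f., last digit at the 10^-1 place).
9.825 × 0.76 = 7.467 → 7.5 mg (2 s.f., last digit at the 10^-1 place).
Difference: 120.510159 mg; keep the coarser place, 10^-1.
Result: 120.5 mg.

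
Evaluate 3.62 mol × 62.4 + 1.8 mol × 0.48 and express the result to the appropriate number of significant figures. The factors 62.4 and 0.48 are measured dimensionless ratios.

3.62 × 62.4 = 225.888 → 226 mol (3 s.f., last digit at the 10^0 place).
1.8 × 0.48 = 0.864 → 0.86 mol (2 s.f., last digit at the 10^-2 place).
Sum: 226.752 mol; keep the coarser place, 10^0.
Result: 227 mol.

227 mol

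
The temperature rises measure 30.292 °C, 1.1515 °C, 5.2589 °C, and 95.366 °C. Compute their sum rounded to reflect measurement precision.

132.068 °C

30.292 °C + 1.1515 °C + 5.2589 °C + 95.366 °C = 132.0684 °C.
Addition/subtraction keeps the fewest decimal places: 30.292 → 3 decimal places, 1.1515 → 4 decimal places, 5.2589 → 4 decimal places, 95.366 → 3 decimal places; limit is 3.
Rounded to 3 decimal places: 132.068 °C.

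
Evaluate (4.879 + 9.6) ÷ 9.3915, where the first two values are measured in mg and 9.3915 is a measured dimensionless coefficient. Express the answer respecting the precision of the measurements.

1.54 mg

4.879 mg + 9.6 mg = 14.479 mg; the sum is limited to 1 decimal place (3 s.f.).
Carrying full precision, 14.479 ÷ 9.3915 = 1.54171325134… mg; 9.3915 has 5 s.f., so the result keeps min(3, 5) = 3 s.f.
Rounded to 3 significant figures: 1.54 mg.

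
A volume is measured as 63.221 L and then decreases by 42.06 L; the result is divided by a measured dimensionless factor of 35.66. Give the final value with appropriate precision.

0.5934 L

63.221 L − 42.06 L = 21.161 L; the difference is limited to 2 decimal places (4 s.f.).
Carrying full precision, 21.161 ÷ 35.66 = 0.593409983174… L; 35.66 has 4 s.f., so the result keeps min(4, 4) = 4 s.f.
Rounded to 4 significant figures: 0.5934 L.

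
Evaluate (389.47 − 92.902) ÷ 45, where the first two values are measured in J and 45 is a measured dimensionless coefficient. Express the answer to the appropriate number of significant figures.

389.47 J − 92.902 J = 296.568 J; the difference is limited to 2 decimal places (5 s.f.).
Carrying full precision, 296.568 ÷ 45 = 6.5904 J; 45 has 2 s.f., so the result keeps min(5, 2) = 2 s.f.
Rounded to 2 significant figures: 6.6 J.

6.6 J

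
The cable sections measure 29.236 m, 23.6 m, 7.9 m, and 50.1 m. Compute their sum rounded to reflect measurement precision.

110.8 m

29.236 m + 23.6 m + 7.9 m + 50.1 m = 110.836 m.
Addition/subtraction keeps the fewest decimal places: 29.236 → 3 decimal places, 23.6 → 1 decimal place, 7.9 → 1 decimal place, 50.1 → 1 decimal place; limit is 1.
Rounded to 1 decimal place: 110.8 m.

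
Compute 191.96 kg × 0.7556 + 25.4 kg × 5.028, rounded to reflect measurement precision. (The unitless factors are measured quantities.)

273 kg

191.96 × 0.7556 = 145.044976 → 145.0 kg (4 s.f., last digit at the 10^-1 place).
25.4 × 5.028 = 127.7112 → 128 kg (3 s.f., last digit at the 10^0 place).
Sum: 272.756176 kg; keep the coarser place, 10^0.
Result: 273 kg.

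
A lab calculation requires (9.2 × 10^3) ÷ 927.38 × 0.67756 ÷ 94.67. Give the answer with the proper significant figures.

0.071

(9.2 × 10^3) ÷ 927.38 × 0.67756 ÷ 94.67 = 0.0710011665052…
Multiplication/division keeps the fewest significant figures: 9.2 × 10^3 → 2 s.f., 927.38 → 5 s.f., 0.67756 → 5 s.f., 94.67 → 4 s.f.; limit is 2.
Rounded to 2 significant figures: 0.071.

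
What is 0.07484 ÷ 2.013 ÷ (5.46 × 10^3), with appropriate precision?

0.07484 ÷ 2.013 ÷ (5.46 × 10^3) = 0.00000680921992397…
Multiplication/division keeps the fewest significant figures: 0.07484 → 4 s.f., 2.013 → 4 s.f., 5.46 × 10^3 → 3 s.f.; limit is 3.
Rounded to 3 significant figures: 6.81 × 10^-6.

6.81 × 10^-6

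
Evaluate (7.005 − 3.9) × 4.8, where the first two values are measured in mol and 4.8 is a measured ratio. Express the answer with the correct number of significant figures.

7.005 mol − 3.9 mol = 3.105 mol; the difference is limited to 1 decimal place (2 s.f.).
Carrying full precision, 3.105 × 4.8 = 14.904 mol; 4.8 has 2 s.f., so the result keeps min(2, 2) = 2 s.f.
Rounded to 2 significant figures: 15 mol.

15 mol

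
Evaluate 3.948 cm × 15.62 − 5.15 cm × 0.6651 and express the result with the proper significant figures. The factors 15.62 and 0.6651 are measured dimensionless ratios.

58.24 cm

3.948 × 15.62 = 61.66776 → 61.67 cm (4 s.f., last digit at the 10^-2 place).
5.15 × 0.6651 = 3.425265 → 3.43 cm (3 s.f., last digit at the 10^-2 place).
Difference: 58.242495 cm; keep the coarser place, 10^-2.
Result: 58.24 cm.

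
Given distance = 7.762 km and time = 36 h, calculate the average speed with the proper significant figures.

0.22 km/h

average speed = 7.762 km ÷ 36 h = 0.215611111111… km/h.
7.762 has 4 significant figures; 36 has 2.
Division/multiplication keeps the fewest: 2 significant figures.
Rounded: 0.22 km/h.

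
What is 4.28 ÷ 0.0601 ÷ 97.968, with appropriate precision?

0.727

4.28 ÷ 0.0601 ÷ 97.968 = 0.726917383869…
Multiplication/division keeps the fewest significant figures: 4.28 → 3 s.f., 0.0601 → 3 s.f., 97.968 → 5 s.f.; limit is 3.
Rounded to 3 significant figures: 0.727.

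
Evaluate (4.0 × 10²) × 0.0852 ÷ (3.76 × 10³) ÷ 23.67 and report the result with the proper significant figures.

3.8 × 10⁻⁴

(4.0 × 10²) × 0.0852 ÷ (3.76 × 10³) ÷ 23.67 = 0.000382924790335…
Multiplication/division keeps the fewest significant figures: 4.0 × 10² → 2 s.f., 0.0852 → 3 s.f., 3.76 × 10³ → 3 s.f., 23.67 → 4 s.f.; limit is 2.
Rounded to 2 significant figures: 3.8 × 10⁻⁴.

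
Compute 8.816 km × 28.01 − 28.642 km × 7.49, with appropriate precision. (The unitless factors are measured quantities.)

8.816 × 28.01 = 246.93616 → 2.469 × 10^2 km (4 s.f., last digit at the 10^-1 place).
28.642 × 7.49 = 214.52858 → 2.15 × 10^2 km (3 s.f., last digit at the 10^0 place).
Difference: 32.40758 km; keep the coarser place, 10^0.
Result: 32 km.

32 km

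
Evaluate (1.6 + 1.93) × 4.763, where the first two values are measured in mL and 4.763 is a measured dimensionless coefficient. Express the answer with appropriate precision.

17 mL

1.6 mL + 1.93 mL = 3.53 mL; the sum is limited to 1 decimal place (2 s.f.).
Carrying full precision, 3.53 × 4.763 = 16.81339 mL; 4.763 has 4 s.f., so the result keeps min(2, 4) = 2 s.f.
Rounded to 2 significant figures: 17 mL.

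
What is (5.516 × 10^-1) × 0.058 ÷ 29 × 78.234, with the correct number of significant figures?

(5.516 × 10^-1) × 0.058 ÷ 29 × 78.234 = 0.0863077488
Multiplication/division keeps the fewest significant figures: 5.516 × 10^-1 → 4 s.f., 0.058 → 2 s.f., 29 → 2 s.f., 78.234 → 5 s.f.; limit is 2.
Rounded to 2 significant figures: 0.086.

0.086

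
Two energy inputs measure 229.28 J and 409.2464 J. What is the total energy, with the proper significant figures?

229.28 J + 409.2464 J = 638.5264 J.
Addition/subtraction keeps the fewest decimal places: 229.28 → 2 decimal places, 409.2464 → 4 decimal places; limit is 2.
Rounded to 2 decimal places: 638.53 J.

638.53 J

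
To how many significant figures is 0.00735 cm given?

0.00735: leading zeros are not significant.

3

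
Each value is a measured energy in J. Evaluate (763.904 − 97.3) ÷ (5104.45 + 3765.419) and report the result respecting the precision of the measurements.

763.904 − 97.3 = 666.604, limited to 1 d.p. → 4 s.f.; 5104.45 + 3765.419 = 8869.869, limited to 2 d.p. → 6 s.f.
Carrying full precision, 666.604 ÷ 8869.869 = 0.0751537593171…; keep min(4, 6) = 4 s.f.
Rounded to 4 significant figures: 0.07515.

0.07515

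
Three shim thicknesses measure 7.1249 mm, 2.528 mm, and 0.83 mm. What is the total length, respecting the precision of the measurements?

10.48 mm

7.1249 mm + 2.528 mm + 0.83 mm = 10.4829 mm.
Addition/subtraction keeps the fewest decimal places: 7.1249 → 4 decimal places, 2.528 → 3 decimal places, 0.83 → 2 decimal places; limit is 2.
Rounded to 2 decimal places: 10.48 mm.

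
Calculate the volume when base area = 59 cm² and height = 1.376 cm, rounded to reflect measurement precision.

volume = 59 cm² × 1.376 cm = 81.184 cm³.
59 has 2 significant figures; 1.376 has 4.
Division/multiplication keeps the fewest: 2 significant figures.
Rounded: 81 cm³.

81 cm³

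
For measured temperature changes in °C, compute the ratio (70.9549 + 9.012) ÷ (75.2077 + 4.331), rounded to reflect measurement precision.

70.9549 + 9.012 = 79.9669, limited to 3 d.p. → 5 s.f.; 75.2077 + 4.331 = 79.5387, limited to 3 d.p. → 5 s.f.
Carrying full precision, 79.9669 ÷ 79.5387 = 1.00538354285…; keep min(5, 5) = 5 s.f.
Rounded to 5 significant figures: 1.0054.

1.0054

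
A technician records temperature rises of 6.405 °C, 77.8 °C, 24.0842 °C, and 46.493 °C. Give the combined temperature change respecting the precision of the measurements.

154.8 °C

6.405 °C + 77.8 °C + 24.0842 °C + 46.493 °C = 154.7822 °C.
Addition/subtraction keeps the fewest decimal places: 6.405 → 3 decimal places, 77.8 → 1 decimal place, 24.0842 → 4 decimal places, 46.493 → 3 decimal places; limit is 1.
Rounded to 1 decimal place: 154.8 °C.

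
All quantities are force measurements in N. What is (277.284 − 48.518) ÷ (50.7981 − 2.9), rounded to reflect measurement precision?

277.284 − 48.518 = 228.766, limited to 3 d.p. → 6 s.f.; 50.7981 − 2.9 = 47.8981, limited to 1 d.p. → 3 s.f.
Carrying full precision, 228.766 ÷ 47.8981 = 4.77609759051…; keep min(6, 3) = 3 s.f.
Rounded to 3 significant figures: 4.78.

4.78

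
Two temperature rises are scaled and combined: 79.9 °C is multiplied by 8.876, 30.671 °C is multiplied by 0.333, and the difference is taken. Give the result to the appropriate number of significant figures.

79.9 × 8.876 = 709.1924 → 7.09 × 10^2 °C (3 s.f., last digit at the 10^0 place).
30.671 × 0.333 = 10.213443 → 10.2 °C (3 s.f., last digit at the 10^-1 place).
Difference: 698.978957 °C; keep the coarser place, 10^0.
Result: 699 °C.

699 °C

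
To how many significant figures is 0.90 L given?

0.90: leading zeros are not significant; trailing zeros after a decimal point are significant.

2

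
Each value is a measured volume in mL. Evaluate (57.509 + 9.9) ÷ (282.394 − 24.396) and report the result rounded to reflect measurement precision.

57.509 + 9.9 = 67.409, limited to 1 d.p. → 3 s.f.; 282.394 − 24.396 = 257.998, limited to 3 d.p. → 6 s.f.
Carrying full precision, 67.409 ÷ 257.998 = 0.261277219203…; keep min(3, 6) = 3 s.f.
Rounded to 3 significant figures: 2.61 × 10^-1.

2.61 × 10^-1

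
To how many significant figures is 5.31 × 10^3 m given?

3

5.31 × 10^3: in scientific notation every digit of the coefficient is significant.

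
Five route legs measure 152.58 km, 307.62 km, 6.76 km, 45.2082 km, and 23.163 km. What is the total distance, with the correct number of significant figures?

152.58 km + 307.62 km + 6.76 km + 45.2082 km + 23.163 km = 535.3312 km.
Addition/subtraction keeps the fewest decimal places: 152.58 → 2 decimal places, 307.62 → 2 decimal places, 6.76 → 2 decimal places, 45.2082 → 4 decimal places, 23.163 → 3 decimal places; limit is 2.
Rounded to 2 decimal places: 535.33 km.

535.33 km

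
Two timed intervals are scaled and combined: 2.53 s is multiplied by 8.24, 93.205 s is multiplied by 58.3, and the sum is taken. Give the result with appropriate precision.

2.53 × 8.24 = 20.8472 → 20.8 s (3 s.f., last digit at the 10^-1 place).
93.205 × 58.3 = 5433.8515 → 5.43 × 10³ s (3 s.f., last digit at the 10^1 place).
Sum: 5454.6987 s; keep the coarser place, 10^1.
Result: 5.45 × 10³ s.

5.45 × 10³ s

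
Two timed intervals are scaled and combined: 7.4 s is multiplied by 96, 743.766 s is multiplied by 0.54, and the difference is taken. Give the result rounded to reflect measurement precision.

3.1 × 10^2 s

7.4 × 96 = 710.4 → 7.1 × 10^2 s (2 s.f., last digit at the 10^1 place).
743.766 × 0.54 = 401.63364 → 4.0 × 10^2 s (2 s.f., last digit at the 10^1 place).
Difference: 308.76636 s; keep the coarser place, 10^1.
Result: 3.1 × 10^2 s.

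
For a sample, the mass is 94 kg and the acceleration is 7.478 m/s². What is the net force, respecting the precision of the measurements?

7.0 × 10² N

net force = 94 kg × 7.478 m/s² = 702.932 N.
94 has 2 significant figures; 7.478 has 4.
Division/multiplication keeps the fewest: 2 significant figures.
Rounded: 7.0 × 10² N.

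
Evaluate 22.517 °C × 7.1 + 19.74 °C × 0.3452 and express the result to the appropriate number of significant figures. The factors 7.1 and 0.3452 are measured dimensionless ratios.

1.7 × 10² °C

22.517 × 7.1 = 159.8707 → 1.6 × 10² °C (2 s.f., last digit at the 10^1 place).
19.74 × 0.3452 = 6.814248 → 6.814 °C (4 s.f., last digit at the 10^-3 place).
Sum: 166.684948 °C; keep the coarser place, 10^1.
Result: 1.7 × 10² °C.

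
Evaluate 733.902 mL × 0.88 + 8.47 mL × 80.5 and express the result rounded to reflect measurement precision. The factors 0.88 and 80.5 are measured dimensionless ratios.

1.33 × 10³ mL

733.902 × 0.88 = 645.83376 → 6.5 × 10² mL (2 s.f., last digit at the 10^1 place).
8.47 × 80.5 = 681.835 → 682 mL (3 s.f., last digit at the 10^0 place).
Sum: 1327.66876 mL; keep the coarser place, 10^1.
Result: 1.33 × 10³ mL.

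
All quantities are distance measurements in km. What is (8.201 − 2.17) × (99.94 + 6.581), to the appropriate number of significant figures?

8.201 − 2.17 = 6.031, limited to 2 d.p. → 3 s.f.; 99.94 + 6.581 = 106.521, limited to 2 d.p. → 5 s.f.
Carrying full precision, 6.031 × 106.521 = 642.428151; keep min(3, 5) = 3 s.f.
Rounded to 3 significant figures: 642 km².

642 km²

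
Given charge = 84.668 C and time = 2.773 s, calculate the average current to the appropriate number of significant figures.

average current = 84.668 C ÷ 2.773 s = 30.5329967544… A.
84.668 has 5 significant figures; 2.773 has 4.
Division/multiplication keeps the fewest: 4 significant figures.
Rounded: 30.53 A.

30.53 A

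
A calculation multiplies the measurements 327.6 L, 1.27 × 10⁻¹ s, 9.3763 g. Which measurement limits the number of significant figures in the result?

327.6 L → 4 s.f.; 1.27 × 10⁻¹ s → 3 s.f.; 9.3763 g → 5 s.f.
The fewest is 3 significant figures, from 1.27 × 10⁻¹ s.

1.27 × 10⁻¹ s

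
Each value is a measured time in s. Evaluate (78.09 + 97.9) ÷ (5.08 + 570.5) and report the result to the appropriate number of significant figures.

3.058 × 10⁻¹

78.09 + 97.9 = 175.99, limited to 1 d.p. → 4 s.f.; 5.08 + 570.5 = 575.58, limited to 1 d.p. → 4 s.f.
Carrying full precision, 175.99 ÷ 575.58 = 0.30576114528…; keep min(4, 4) = 4 s.f.
Rounded to 4 significant figures: 3.058 × 10⁻¹.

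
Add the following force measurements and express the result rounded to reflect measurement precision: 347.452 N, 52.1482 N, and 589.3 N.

988.9 N

347.452 N + 52.1482 N + 589.3 N = 988.9002 N.
Addition/subtraction keeps the fewest decimal places: 347.452 → 3 decimal places, 52.1482 → 4 decimal places, 589.3 → 1 decimal place; limit is 1.
Rounded to 1 decimal place: 988.9 N.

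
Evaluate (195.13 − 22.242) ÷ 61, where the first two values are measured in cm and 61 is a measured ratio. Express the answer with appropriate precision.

195.13 cm − 22.242 cm = 172.888 cm; the difference is limited to 2 decimal places (5 s.f.).
Carrying full precision, 172.888 ÷ 61 = 2.8342295082… cm; 61 has 2 s.f., so the result keeps min(5, 2) = 2 s.f.
Rounded to 2 significant figures: 2.8 cm.

2.8 cm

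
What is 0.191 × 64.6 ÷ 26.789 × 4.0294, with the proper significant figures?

0.191 × 64.6 ÷ 26.789 × 4.0294 = 1.85587945948…
Multiplication/division keeps the fewest significant figures: 0.191 → 3 s.f., 64.6 → 3 s.f., 26.789 → 5 s.f., 4.0294 → 5 s.f.; limit is 3.
Rounded to 3 significant figures: 1.86.

1.86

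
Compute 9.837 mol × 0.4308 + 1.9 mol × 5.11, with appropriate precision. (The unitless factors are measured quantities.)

9.837 × 0.4308 = 4.2377796 → 4.238 mol (4 s.f., last digit at the 10^-3 place).
1.9 × 5.11 = 9.709 → 9.7 mol (2 s.f., last digit at the 10^-1 place).
Sum: 13.9467796 mol; keep the coarser place, 10^-1.
Result: 13.9 mol.

13.9 mol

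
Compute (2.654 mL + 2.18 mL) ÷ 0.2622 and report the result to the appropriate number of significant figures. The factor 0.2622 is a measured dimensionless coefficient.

2.654 mL + 2.18 mL = 4.834 mL; the sum is limited to 2 decimal places (3 s.f.).
Carrying full precision, 4.834 ÷ 0.2622 = 18.4363081617… mL; 0.2622 has 4 s.f., so the result keeps min(3, 4) = 3 s.f.
Rounded to 3 significant figures: 18.4 mL.

18.4 mL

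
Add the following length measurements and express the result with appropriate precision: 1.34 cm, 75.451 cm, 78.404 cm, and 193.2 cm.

348.4 cm

1.34 cm + 75.451 cm + 78.404 cm + 193.2 cm = 348.395 cm.
Addition/subtraction keeps the fewest decimal places: 1.34 → 2 decimal places, 75.451 → 3 decimal places, 78.404 → 3 decimal places, 193.2 → 1 decimal place; limit is 1.
Rounded to 1 decimal place: 348.4 cm.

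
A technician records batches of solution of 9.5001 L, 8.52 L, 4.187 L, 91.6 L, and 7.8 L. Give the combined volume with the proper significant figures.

121.6 L

9.5001 L + 8.52 L + 4.187 L + 91.6 L + 7.8 L = 121.6071 L.
Addition/subtraction keeps the fewest decimal places: 9.5001 → 4 decimal places, 8.52 → 2 decimal places, 4.187 → 3 decimal places, 91.6 → 1 decimal place, 7.8 → 1 decimal place; limit is 1.
Rounded to 1 decimal place: 121.6 L.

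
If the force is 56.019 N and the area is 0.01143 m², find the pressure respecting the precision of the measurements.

pressure = 56.019 N ÷ 0.01143 m² = 4901.04986877… Pa.
56.019 has 5 significant figures; 0.01143 has 4.
Division/multiplication keeps the fewest: 4 significant figures.
Rounded: 4901 Pa.

4901 Pa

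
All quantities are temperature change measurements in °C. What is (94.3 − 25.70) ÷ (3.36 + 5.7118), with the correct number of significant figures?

94.3 − 25.70 = 68.60, limited to 1 d.p. → 3 s.f.; 3.36 + 5.7118 = 9.0718, limited to 2 d.p. → 3 s.f.
Carrying full precision, 68.60 ÷ 9.0718 = 7.56189510351…; keep min(3, 3) = 3 s.f.
Rounded to 3 significant figures: 7.56.

7.56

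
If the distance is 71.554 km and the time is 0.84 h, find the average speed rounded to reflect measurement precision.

85 km/h

average speed = 71.554 km ÷ 0.84 h = 85.1833333333… km/h.
71.554 has 5 significant figures; 0.84 has 2.
Division/multiplication keeps the fewest: 2 significant figures.
Rounded: 85 km/h.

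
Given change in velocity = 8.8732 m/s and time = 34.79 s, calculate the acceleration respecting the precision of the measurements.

0.2551 m/s²

acceleration = 8.8732 m/s ÷ 34.79 s = 0.255050301811… m/s².
8.8732 has 5 significant figures; 34.79 has 4.
Division/multiplication keeps the fewest: 4 significant figures.
Rounded: 0.2551 m/s².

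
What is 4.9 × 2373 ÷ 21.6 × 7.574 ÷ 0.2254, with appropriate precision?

1.8 × 10^4

4.9 × 2373 ÷ 21.6 × 7.574 ÷ 0.2254 = 18088.8707729…
Multiplication/division keeps the fewest significant figures: 4.9 → 2 s.f., 2373 → 4 s.f., 21.6 → 3 s.f., 7.574 → 4 s.f., 0.2254 → 4 s.f.; limit is 2.
Rounded to 2 significant figures: 1.8 × 10^4.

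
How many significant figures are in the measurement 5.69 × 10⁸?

3

5.69 × 10⁸: in scientific notation every digit of the coefficient is significant.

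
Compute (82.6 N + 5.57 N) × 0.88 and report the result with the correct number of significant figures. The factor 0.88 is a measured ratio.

78 N

82.6 N + 5.57 N = 88.17 N; the sum is limited to 1 decimal place (3 s.f.).
Carrying full precision, 88.17 × 0.88 = 77.5896 N; 0.88 has 2 s.f., so the result keeps min(3, 2) = 2 s.f.
Rounded to 2 significant figures: 78 N.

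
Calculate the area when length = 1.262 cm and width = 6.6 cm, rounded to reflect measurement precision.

area = 1.262 cm × 6.6 cm = 8.3292 cm².
1.262 has 4 significant figures; 6.6 has 2.
Division/multiplication keeps the fewest: 2 significant figures.
Rounded: 8.3 cm².

8.3 cm²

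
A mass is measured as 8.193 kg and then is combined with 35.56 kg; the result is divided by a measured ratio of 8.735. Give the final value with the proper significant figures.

5.009 kg

8.193 kg + 35.56 kg = 43.753 kg; the sum is limited to 2 decimal places (4 s.f.).
Carrying full precision, 43.753 ÷ 8.735 = 5.00892959359… kg; 8.735 has 4 s.f., so the result keeps min(4, 4) = 4 s.f.
Rounded to 4 significant figures: 5.009 kg.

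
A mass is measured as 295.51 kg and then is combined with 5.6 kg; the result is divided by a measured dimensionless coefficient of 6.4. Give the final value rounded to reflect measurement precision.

47 kg

295.51 kg + 5.6 kg = 301.11 kg; the sum is limited to 1 decimal place (4 s.f.).
Carrying full precision, 301.11 ÷ 6.4 = 47.0484375 kg; 6.4 has 2 s.f., so the result keeps min(4, 2) = 2 s.f.
Rounded to 2 significant figures: 47 kg.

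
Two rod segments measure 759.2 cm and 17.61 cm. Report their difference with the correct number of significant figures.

741.6 cm

759.2 cm − 17.61 cm = 741.59 cm.
Addition/subtraction keeps the fewest decimal places: 759.2 → 1 decimal place, 17.61 → 2 decimal places; limit is 1.
Rounded to 1 decimal place: 741.6 cm.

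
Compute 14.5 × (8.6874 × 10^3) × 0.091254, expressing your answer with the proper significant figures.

14.5 × (8.6874 × 10^3) × 0.091254 = 11495.0199942
Multiplication/division keeps the fewest significant figures: 14.5 → 3 s.f., 8.6874 × 10^3 → 5 s.f., 0.091254 → 5 s.f.; limit is 3.
Rounded to 3 significant figures: 1.15 × 10^4.

1.15 × 10^4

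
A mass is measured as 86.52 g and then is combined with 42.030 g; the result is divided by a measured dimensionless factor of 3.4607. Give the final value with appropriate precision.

86.52 g + 42.030 g = 128.550 g; the sum is limited to 2 decimal places (5 s.f.).
Carrying full precision, 128.550 ÷ 3.4607 = 37.145664172… g; 3.4607 has 5 s.f., so the result keeps min(5, 5) = 5 s.f.
Rounded to 5 significant figures: 37.146 g.

37.146 g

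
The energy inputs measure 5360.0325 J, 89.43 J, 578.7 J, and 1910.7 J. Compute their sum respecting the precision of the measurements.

5360.0325 J + 89.43 J + 578.7 J + 1910.7 J = 7938.8625 J.
Addition/subtraction keeps the fewest decimal places: 5360.0325 → 4 decimal places, 89.43 → 2 decimal places, 578.7 → 1 decimal place, 1910.7 → 1 decimal place; limit is 1.
Rounded to 1 decimal place: 7938.9 J.

7938.9 J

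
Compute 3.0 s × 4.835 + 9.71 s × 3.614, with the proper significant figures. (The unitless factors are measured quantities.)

3.0 × 4.835 = 14.505 → 15 s (2 s.f., last digit at the 10^0 place).
9.71 × 3.614 = 35.09194 → 35.1 s (3 s.f., last digit at the 10^-1 place).
Sum: 49.59694 s; keep the coarser place, 10^0.
Result: 5.0 × 10¹ s.

5.0 × 10¹ s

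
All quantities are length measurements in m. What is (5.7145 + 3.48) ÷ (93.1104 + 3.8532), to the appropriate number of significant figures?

5.7145 + 3.48 = 9.1945, limited to 2 d.p. → 3 s.f.; 93.1104 + 3.8532 = 96.9636, limited to 4 d.p. → 6 s.f.
Carrying full precision, 9.1945 ÷ 96.9636 = 0.0948242433243…; keep min(3, 6) = 3 s.f.
Rounded to 3 significant figures: 9.48 × 10⁻².

9.48 × 10⁻²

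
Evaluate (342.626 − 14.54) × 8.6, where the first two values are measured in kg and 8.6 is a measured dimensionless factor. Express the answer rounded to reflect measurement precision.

342.626 kg − 14.54 kg = 328.086 kg; the difference is limited to 2 decimal places (5 s.f.).
Carrying full precision, 328.086 × 8.6 = 2821.5396 kg; 8.6 has 2 s.f., so the result keeps min(5, 2) = 2 s.f.
Rounded to 2 significant figures: 2.8 × 10³ kg.

2.8 × 10³ kg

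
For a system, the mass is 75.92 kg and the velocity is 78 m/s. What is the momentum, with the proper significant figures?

5.9 × 10^3 kg·m/s

momentum = 75.92 kg × 78 m/s = 5921.76 kg·m/s.
75.92 has 4 significant figures; 78 has 2.
Division/multiplication keeps the fewest: 2 significant figures.
Rounded: 5.9 × 10^3 kg·m/s.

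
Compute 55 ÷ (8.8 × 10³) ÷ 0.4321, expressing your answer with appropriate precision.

0.014

55 ÷ (8.8 × 10³) ÷ 0.4321 = 0.0144642443879…
Multiplication/division keeps the fewest significant figures: 55 → 2 s.f., 8.8 × 10³ → 2 s.f., 0.4321 → 4 s.f.; limit is 2.
Rounded to 2 significant figures: 0.014.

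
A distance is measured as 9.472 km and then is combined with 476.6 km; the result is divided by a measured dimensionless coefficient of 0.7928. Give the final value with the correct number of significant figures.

9.472 km + 476.6 km = 486.072 km; the sum is limited to 1 decimal place (4 s.f.).
Carrying full precision, 486.072 ÷ 0.7928 = 613.107971746… km; 0.7928 has 4 s.f., so the result keeps min(4, 4) = 4 s.f.
Rounded to 4 significant figures: 613.1 km.

613.1 km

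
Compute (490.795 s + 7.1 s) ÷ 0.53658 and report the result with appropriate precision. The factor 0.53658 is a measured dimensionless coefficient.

927.9 s

490.795 s + 7.1 s = 497.895 s; the sum is limited to 1 decimal place (4 s.f.).
Carrying full precision, 497.895 ÷ 0.53658 = 927.904506318… s; 0.53658 has 5 s.f., so the result keeps min(4, 5) = 4 s.f.
Rounded to 4 significant figures: 927.9 s.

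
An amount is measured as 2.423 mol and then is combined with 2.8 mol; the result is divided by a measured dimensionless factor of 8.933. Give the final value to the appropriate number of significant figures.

2.423 mol + 2.8 mol = 5.223 mol; the sum is limited to 1 decimal place (2 s.f.).
Carrying full precision, 5.223 ÷ 8.933 = 0.584685995746… mol; 8.933 has 4 s.f., so the result keeps min(2, 4) = 2 s.f.
Rounded to 2 significant figures: 0.58 mol.

0.58 mol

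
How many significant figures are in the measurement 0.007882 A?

4

0.007882: leading zeros are not significant.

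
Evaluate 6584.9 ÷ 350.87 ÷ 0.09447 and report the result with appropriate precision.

1.987 × 10²

6584.9 ÷ 350.87 ÷ 0.09447 = 198.65935991…
Multiplication/division keeps the fewest significant figures: 6584.9 → 5 s.f., 350.87 → 5 s.f., 0.09447 → 4 s.f.; limit is 4.
Rounded to 4 significant figures: 1.987 × 10².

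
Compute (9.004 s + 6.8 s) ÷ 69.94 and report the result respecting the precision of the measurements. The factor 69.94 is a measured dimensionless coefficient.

2.26 × 10^-1 s

9.004 s + 6.8 s = 15.804 s; the sum is limited to 1 decimal place (3 s.f.).
Carrying full precision, 15.804 ÷ 69.94 = 0.225965112954… s; 69.94 has 4 s.f., so the result keeps min(3, 4) = 3 s.f.
Rounded to 3 significant figures: 2.26 × 10^-1 s.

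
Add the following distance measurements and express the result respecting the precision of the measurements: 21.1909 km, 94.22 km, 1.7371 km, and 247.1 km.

364.2 km

21.1909 km + 94.22 km + 1.7371 km + 247.1 km = 364.2480 km.
Addition/subtraction keeps the fewest decimal places: 21.1909 → 4 decimal places, 94.22 → 2 decimal places, 1.7371 → 4 decimal places, 247.1 → 1 decimal place; limit is 1.
Rounded to 1 decimal place: 364.2 km.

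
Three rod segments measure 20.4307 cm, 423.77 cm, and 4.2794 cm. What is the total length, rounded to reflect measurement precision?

448.48 cm

20.4307 cm + 423.77 cm + 4.2794 cm = 448.4801 cm.
Addition/subtraction keeps the fewest decimal places: 20.4307 → 4 decimal places, 423.77 → 2 decimal places, 4.2794 → 4 decimal places; limit is 2.
Rounded to 2 decimal places: 448.48 cm.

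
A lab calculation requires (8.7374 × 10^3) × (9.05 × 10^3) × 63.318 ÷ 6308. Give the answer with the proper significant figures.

(8.7374 × 10^3) × (9.05 × 10^3) × 63.318 ÷ 6308 = 793718.131493…
Multiplication/division keeps the fewest significant figures: 8.7374 × 10^3 → 5 s.f., 9.05 × 10^3 → 3 s.f., 63.318 → 5 s.f., 6308 → 4 s.f.; limit is 3.
Rounded to 3 significant figures: 7.94 × 10^5.

7.94 × 10^5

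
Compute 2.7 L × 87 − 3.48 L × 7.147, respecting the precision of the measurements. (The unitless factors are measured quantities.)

2.7 × 87 = 234.9 → 2.3 × 10^2 L (2 s.f., last digit at the 10^1 place).
3.48 × 7.147 = 24.87156 → 24.9 L (3 s.f., last digit at the 10^-1 place).
Difference: 210.02844 L; keep the coarser place, 10^1.
Result: 2.1 × 10^2 L.

2.1 × 10^2 L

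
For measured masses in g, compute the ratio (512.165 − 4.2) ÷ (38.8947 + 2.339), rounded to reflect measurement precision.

12.32

512.165 − 4.2 = 507.965, limited to 1 d.p. → 4 s.f.; 38.8947 + 2.339 = 41.2337, limited to 3 d.p. → 5 s.f.
Carrying full precision, 507.965 ÷ 41.2337 = 12.3191709694…; keep min(4, 5) = 4 s.f.
Rounded to 4 significant figures: 12.32.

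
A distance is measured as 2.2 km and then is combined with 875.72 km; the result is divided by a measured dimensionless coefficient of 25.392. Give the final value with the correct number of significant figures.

34.57 km

2.2 km + 875.72 km = 877.92 km; the sum is limited to 1 decimal place (4 s.f.).
Carrying full precision, 877.92 ÷ 25.392 = 34.5746691871… km; 25.392 has 5 s.f., so the result keeps min(4, 5) = 4 s.f.
Rounded to 4 significant figures: 34.57 km.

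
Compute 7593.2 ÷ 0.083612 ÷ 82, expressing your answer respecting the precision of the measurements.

1.1 × 10³

7593.2 ÷ 0.083612 ÷ 82 = 1107.4965316…
Multiplication/division keeps the fewest significant figures: 7593.2 → 5 s.f., 0.083612 → 5 s.f., 82 → 2 s.f.; limit is 2.
Rounded to 2 significant figures: 1.1 × 10³.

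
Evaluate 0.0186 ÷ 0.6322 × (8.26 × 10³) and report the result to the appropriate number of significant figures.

243

0.0186 ÷ 0.6322 × (8.26 × 10³) = 243.018032268…
Multiplication/division keeps the fewest significant figures: 0.0186 → 3 s.f., 0.6322 → 4 s.f., 8.26 × 10³ → 3 s.f.; limit is 3.
Rounded to 3 significant figures: 243.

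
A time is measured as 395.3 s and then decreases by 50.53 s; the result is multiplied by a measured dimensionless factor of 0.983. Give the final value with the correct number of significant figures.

395.3 s − 50.53 s = 344.77 s; the difference is limited to 1 decimal place (4 s.f.).
Carrying full precision, 344.77 × 0.983 = 338.90891 s; 0.983 has 3 s.f., so the result keeps min(4, 3) = 3 s.f.
Rounded to 3 significant figures: 339 s.

339 s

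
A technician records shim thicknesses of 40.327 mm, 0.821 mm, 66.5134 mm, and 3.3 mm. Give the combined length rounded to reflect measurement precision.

40.327 mm + 0.821 mm + 66.5134 mm + 3.3 mm = 110.9614 mm.
Addition/subtraction keeps the fewest decimal places: 40.327 → 3 decimal places, 0.821 → 3 decimal places, 66.5134 → 4 decimal places, 3.3 → 1 decimal place; limit is 1.
Rounded to 1 decimal place: 111.0 mm.

111.0 mm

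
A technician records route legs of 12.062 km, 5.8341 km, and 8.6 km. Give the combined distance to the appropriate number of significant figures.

12.062 km + 5.8341 km + 8.6 km = 26.4961 km.
Addition/subtraction keeps the fewest decimal places: 12.062 → 3 decimal places, 5.8341 → 4 decimal places, 8.6 → 1 decimal place; limit is 1.
Rounded to 1 decimal place: 26.5 km.

26.5 km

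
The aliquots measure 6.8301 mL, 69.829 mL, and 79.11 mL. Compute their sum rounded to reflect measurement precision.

155.77 mL

6.8301 mL + 69.829 mL + 79.11 mL = 155.7691 mL.
Addition/subtraction keeps the fewest decimal places: 6.8301 → 4 decimal places, 69.829 → 3 decimal places, 79.11 → 2 decimal places; limit is 2.
Rounded to 2 decimal places: 155.77 mL.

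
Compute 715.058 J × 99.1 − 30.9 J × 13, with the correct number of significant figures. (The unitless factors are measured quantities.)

7.05 × 10^4 J

715.058 × 99.1 = 70862.2478 → 7.09 × 10^4 J (3 s.f., last digit at the 10^2 place).
30.9 × 13 = 401.7 → 4.0 × 10^2 J (2 s.f., last digit at the 10^1 place).
Difference: 70460.5478 J; keep the coarser place, 10^2.
Result: 7.05 × 10^4 J.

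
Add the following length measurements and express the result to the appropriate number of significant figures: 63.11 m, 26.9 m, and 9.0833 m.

99.1 m

63.11 m + 26.9 m + 9.0833 m = 99.0933 m.
Addition/subtraction keeps the fewest decimal places: 63.11 → 2 decimal places, 26.9 → 1 decimal place, 9.0833 → 4 decimal places; limit is 1.
Rounded to 1 decimal place: 99.1 m.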